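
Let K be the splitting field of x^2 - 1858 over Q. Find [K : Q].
[K : Q] = 2

f(x) = x^2 - 1858 factors as (x - √1858)(x + √1858). The splitting field is K = Q(√1858). Since 1858 is squarefree and > 1, it is not a perfect square, so x^2 - 1858 is irreducible over Q and [Q(√1858) : Q] = 2. Hence [K : Q] = 2.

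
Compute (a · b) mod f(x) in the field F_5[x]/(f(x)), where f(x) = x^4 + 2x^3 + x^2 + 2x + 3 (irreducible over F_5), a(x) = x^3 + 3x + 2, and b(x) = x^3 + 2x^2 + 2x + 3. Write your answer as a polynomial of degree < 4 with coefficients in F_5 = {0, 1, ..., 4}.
a · b ≡ x^3 + 3x^2 + 4 (mod f(x))

Multiply in F_5[x]: a(x)·b(x) = (x^3 + 3x + 2)·(x^3 + 2x^2 + 2x + 3) = x^6 + 2x^5 + x^3 + 3x + 1. This has degree ≥ 4, so divide by f(x) over F_5: x^6 + 2x^5 + x^3 + 3x + 1 = (x^2 + 4)·(x^4 + 2x^3 + x^2 + 2x + 3) + (x^3 + 3x^2 + 4). Hence a·b ≡ x^3 + 3x^2 + 4 (mod f). (F_5[x]/(f) is a field with 5^4 = 625 elements since f is irreducible of degree 4.)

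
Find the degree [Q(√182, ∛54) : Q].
[Q(√182, ∛54) : Q] = 6

Let L = Q(√182, ∛54). Since Q(√182) ⊂ L and [Q(√182):Q] = 2, the tower law gives 2 | [L:Q]. Likewise Q(∛54) ⊂ L with [Q(∛54):Q] = 3 (because 54 is not a perfect cube), so 3 | [L:Q]. As gcd(2,3) = 1, [L:Q] is divisible by 6. Conversely L is generated over Q by √182 and ∛54, so [L:Q] ≤ 2·3 = 6. Therefore [Q(√182, ∛54) : Q] = 6.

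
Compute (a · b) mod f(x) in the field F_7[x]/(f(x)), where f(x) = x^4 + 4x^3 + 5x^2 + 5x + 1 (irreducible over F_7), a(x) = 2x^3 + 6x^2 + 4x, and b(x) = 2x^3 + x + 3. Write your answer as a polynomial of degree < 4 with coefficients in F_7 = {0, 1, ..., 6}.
a · b ≡ 2x^3 + x^2 + 1 (mod f(x))

Multiply in F_7[x]: a(x)·b(x) = (2x^3 + 6x^2 + 4x)·(2x^3 + x + 3) = 4x^6 + 5x^5 + 3x^4 + 5x^3 + x^2 + 5x. This has degree ≥ 4, so divide by f(x) over F_7: 4x^6 + 5x^5 + 3x^4 + 5x^3 + x^2 + 5x = (4x^2 + 3x + 6)·(x^4 + 4x^3 + 5x^2 + 5x + 1) + (2x^3 + x^2 + 1). Hence a·b ≡ 2x^3 + x^2 + 1 (mod f). (F_7[x]/(f) is a field with 7^4 = 2401 elements since f is irreducible of degree 4.)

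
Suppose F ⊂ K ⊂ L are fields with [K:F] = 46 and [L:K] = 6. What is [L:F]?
[L:F] = 276

The tower law says that for any tower of field extensions F ⊂ K ⊂ L with finite degrees, [L:F] = [L:K] · [K:F]. Here this gives [L:F] = 6 · 46 = 276.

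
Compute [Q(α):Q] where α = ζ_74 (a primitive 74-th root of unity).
[Q(α):Q] = 36

The minimal polynomial of ζ_74 over Q is the 74-th cyclotomic polynomial Φ_74(x), which is irreducible over Q and has degree φ(74) = 36. Hence [Q(α):Q] = φ(74) = 36.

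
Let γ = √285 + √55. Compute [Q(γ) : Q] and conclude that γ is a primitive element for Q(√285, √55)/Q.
[Q(γ) : Q] = 4 (equivalently, Q(γ) = Q(√285, √55))

Obviously Q(γ) ⊆ Q(√285, √55), and [Q(√285, √55):Q] = 4 (since 285, 55 are distinct squarefree integers > 1 with 15675 not a perfect square). To show equality we compute the minimal polynomial of γ. From γ = √285 + √55: γ^2 = 285 + 2√(15675) + 55 = 340 + 2√(15675), so γ^2 - 340 = 2√(15675); squaring, (γ^2 - 340)^2 = 4·15675, i.e. γ^4 - 680γ^2 + 115600 - 62700 = 0, i.e. γ^4 - 680γ^2 + 52900 = 0. So γ is a root of x^4 - 680x^2 + 52900. This polynomial is irreducible over Q: it has no rational root (each ±√285 ± √55 is irrational), and any factorization into two quadratics over Q would force √(15675) ∈ Q (pairing opposite roots) or √285, √55 ∈ Q (other pairings), all impossible. Hence [Q(γ):Q] = 4 = [Q(√285, √55):Q], so Q(γ) = Q(√285, √55).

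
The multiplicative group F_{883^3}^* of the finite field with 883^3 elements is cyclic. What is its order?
|F_{883^3}^*| = 688465386

F_{883^3} has 883^3 = 688465387 elements; its multiplicative group consists of all nonzero elements, so |F_{883^3}^*| = 688465387 - 1 = 688465386. (It is cyclic since any finite subgroup of the multiplicative group of a field is cyclic.)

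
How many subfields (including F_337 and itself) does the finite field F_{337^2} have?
F_{337^2} has 2 subfields

The subfields of F_{p^n} are exactly the fields F_{p^d} for d | n (each is the fixed field of the unique index-d subgroup of Gal(F_{p^n}/F_p) ≅ Z/nZ). The divisors of n = 2 are {1, 2}, giving 2 subfields: F_{337^1}, F_{337^2}.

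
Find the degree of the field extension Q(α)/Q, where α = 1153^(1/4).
[Q(α):Q] = 4

α is a root of x^4 - 1153. By Eisenstein's criterion at the prime p = 1153 (which divides the constant term 1153 but p^2 = 1329409 does not, since 1153 is squarefree), x^4 - 1153 is irreducible over Q. Hence [Q(α):Q] = 4.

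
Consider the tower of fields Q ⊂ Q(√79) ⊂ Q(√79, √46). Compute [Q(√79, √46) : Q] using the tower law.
[Q(√79, √46) : Q] = 4

[Q(√79):Q] = 2 (min poly x^2 - 79, irreducible since 79 is squarefree > 1). For the top step, suppose √46 ∈ Q(√79), say √46 = c + d√79 with c, d ∈ Q. Squaring: 46 = c^2 + 79d^2 + 2cd√79. Since √79 ∉ Q this forces 2cd = 0. If d = 0 then √46 = c ∈ Q, contradicting 46 squarefree > 1. If c = 0 then 46 = 79d^2, so 79·46 = (79d)^2 is a perfect square in Q — but 79·46 = 3634 is not a perfect square (since 79 and 46 are distinct squarefree integers). Contradiction. Hence √46 ∉ Q(√79), so x^2 - 46 stays irreducible over Q(√79) and [Q(√79, √46) : Q(√79)] = 2. By the tower law, [Q(√79, √46) : Q] = 2 · 2 = 4.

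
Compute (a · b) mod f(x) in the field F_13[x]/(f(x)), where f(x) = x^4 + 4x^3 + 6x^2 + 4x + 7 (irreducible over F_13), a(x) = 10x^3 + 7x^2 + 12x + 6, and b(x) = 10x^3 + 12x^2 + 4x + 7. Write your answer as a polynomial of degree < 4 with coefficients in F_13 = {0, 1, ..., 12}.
a · b ≡ 6x^3 + 5x^2 + 6x + 8 (mod f(x))

Multiply in F_13[x]: a(x)·b(x) = (10x^3 + 7x^2 + 12x + 6)·(10x^3 + 12x^2 + 4x + 7) = 9x^6 + 8x^5 + 10x^4 + 3x^3 + 4x + 3. This has degree ≥ 4, so divide by f(x) over F_13: 9x^6 + 8x^5 + 10x^4 + 3x^3 + 4x + 3 = (9x^2 + 11x + 3)·(x^4 + 4x^3 + 6x^2 + 4x + 7) + (6x^3 + 5x^2 + 6x + 8). Hence a·b ≡ 6x^3 + 5x^2 + 6x + 8 (mod f). (F_13[x]/(f) is a field with 13^4 = 28561 elements since f is irreducible of degree 4.)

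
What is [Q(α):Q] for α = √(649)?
[Q(α):Q] = 2

[Q(α):Q] equals the degree of the minimal polynomial of α. Here α^2 = 649 and x^2 - 649 is irreducible (d = 649 is squarefree, ≠ 1, hence not a square), so deg(m_α) = 2. Thus [Q(α):Q] = 2.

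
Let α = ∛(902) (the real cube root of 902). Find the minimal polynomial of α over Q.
m_α(x) = x^3 - 902

α satisfies α^3 = 902, so x^3 - 902 annihilates α. By the rational root test, a rational root p/q (in lowest terms) of x^3 - 902 would satisfy p^3 = 902 q^3, forcing q = 1 and p^3 = 902; but 902 is not a perfect cube, contradiction. A monic cubic over Q with no rational root is irreducible (any nontrivial factorization would include a linear factor). Hence x^3 - 902 is the minimal polynomial of α, and in particular [Q(α):Q] = 3.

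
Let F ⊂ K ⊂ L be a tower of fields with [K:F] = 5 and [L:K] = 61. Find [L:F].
[L:F] = 305

The tower law says that for any tower of field extensions F ⊂ K ⊂ L with finite degrees, [L:F] = [L:K] · [K:F]. Here this gives [L:F] = 61 · 5 = 305.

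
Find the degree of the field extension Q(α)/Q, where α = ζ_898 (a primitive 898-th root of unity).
[Q(α):Q] = 448

The minimal polynomial of ζ_898 over Q is the 898-th cyclotomic polynomial Φ_898(x), which is irreducible over Q and has degree φ(898) = 448. Hence [Q(α):Q] = φ(898) = 448.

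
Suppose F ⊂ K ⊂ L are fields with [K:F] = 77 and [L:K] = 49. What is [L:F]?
[L:F] = 3773

The tower law says that for any tower of field extensions F ⊂ K ⊂ L with finite degrees, [L:F] = [L:K] · [K:F]. Here this gives [L:F] = 49 · 77 = 3773.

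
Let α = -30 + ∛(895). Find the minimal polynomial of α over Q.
m_α(x) = x^3 + 90x^2 + 2700x + 26105

Set β = α + 30 = ∛(895), so β^3 = 895. Then (α + 30)^3 - 895 = 0, i.e. α is a root of g(x) = (x + 30)^3 - 895 = x^3 + 90x^2 + 2700x + 26105. Since g(x) = h(x + 30) where h(x) = x^3 - 895, and h is irreducible over Q (because 895 is not a perfect cube, so h has no rational root, and a monic cubic with no rational root is irreducible), g is also irreducible (irreducibility is preserved under the substitution x → x + 30). Hence m_α(x) = x^3 + 90x^2 + 2700x + 26105.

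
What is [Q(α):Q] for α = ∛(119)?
[Q(α):Q] = 3

The minimal polynomial of α is x^3 - 119, irreducible over Q since 119 is not a perfect cube (so x^3 - 119 has no rational root). Hence [Q(α):Q] = deg(m_α) = 3.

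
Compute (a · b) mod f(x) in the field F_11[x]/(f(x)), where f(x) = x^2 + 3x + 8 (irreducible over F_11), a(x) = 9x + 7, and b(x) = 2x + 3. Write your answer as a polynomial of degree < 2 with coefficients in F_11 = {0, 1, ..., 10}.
a · b ≡ 9x + 9 (mod f(x))

Multiply in F_11[x]: a(x)·b(x) = (9x + 7)·(2x + 3) = 7x^2 + 8x + 10. This has degree ≥ 2, so divide by f(x) over F_11: 7x^2 + 8x + 10 = (7)·(x^2 + 3x + 8) + (9x + 9). Hence a·b ≡ 9x + 9 (mod f). (F_11[x]/(f) is a field with 11^2 = 121 elements since f is irreducible of degree 2.)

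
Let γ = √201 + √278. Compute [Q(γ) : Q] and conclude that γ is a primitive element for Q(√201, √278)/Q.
[Q(γ) : Q] = 4 (equivalently, Q(γ) = Q(√201, √278))

Obviously Q(γ) ⊆ Q(√201, √278), and [Q(√201, √278):Q] = 4 (since 201, 278 are distinct squarefree integers > 1 with 55878 not a perfect square). To show equality we compute the minimal polynomial of γ. From γ = √201 + √278: γ^2 = 201 + 2√(55878) + 278 = 479 + 2√(55878), so γ^2 - 479 = 2√(55878); squaring, (γ^2 - 479)^2 = 4·55878, i.e. γ^4 - 958γ^2 + 229441 - 223512 = 0, i.e. γ^4 - 958γ^2 + 5929 = 0. So γ is a root of x^4 - 958x^2 + 5929. This polynomial is irreducible over Q: it has no rational root (each ±√201 ± √278 is irrational), and any factorization into two quadratics over Q would force √(55878) ∈ Q (pairing opposite roots) or √201, √278 ∈ Q (other pairings), all impossible. Hence [Q(γ):Q] = 4 = [Q(√201, √278):Q], so Q(γ) = Q(√201, √278).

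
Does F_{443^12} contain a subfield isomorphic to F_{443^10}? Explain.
No: F_{443^10} is not a subfield of F_{443^12}

F_{p^m} embeds in F_{p^n} iff m | n. Here 10 ∤ 12 (since 12 = 1·10 + 2 with remainder 2 ≠ 0), so F_{443^10} is not a subfield of F_{443^12}. Equivalently: if it were, the tower law would give 10 = [F_{443^10}:F_443] dividing [F_{443^12}:F_443] = 12, contradiction.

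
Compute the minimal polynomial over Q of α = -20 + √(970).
m_α(x) = x^2 + 40x - 570

From α + 20 = √(970), squaring gives (α + 20)^2 = 970, i.e. α^2 + 40α + 400 = 970, so α^2 + 40α - 570 = 0. The discriminant of x^2 + 40x - 570 is (40)^2 - 4·(-570) = 1600 + 2280 = 3880, and 4·(970) is not a perfect square in Q since 970 is squarefree and ≠ 1. Hence x^2 + 40x - 570 is irreducible over Q and is the minimal polynomial of α.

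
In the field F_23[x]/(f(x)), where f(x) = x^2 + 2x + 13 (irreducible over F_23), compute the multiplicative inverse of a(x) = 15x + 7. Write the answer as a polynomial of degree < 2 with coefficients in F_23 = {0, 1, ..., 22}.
a(x)^(-1) ≡ 2x (mod f(x))

Since f is irreducible over F_23, F_23[x]/(f) is a field and a(x) ≠ 0 has an inverse. Apply the extended Euclidean algorithm to f(x) and a(x) in F_23[x]: f(x) = (20x)·a(x) + (13). The last nonzero remainder is the constant 13 = gcd(f, a) in F_23. Back-substituting through the division chain expresses 13 = s(x)·a(x) + t(x)·f(x) with s(x) ≡ 3x (mod f), so (3x)·a(x) ≡ 13 (mod f). Multiplying by 13^(-1) ≡ 16 in F_23 gives a(x)^(-1) ≡ 16·(3x) ≡ 2x (mod f). Check: (15x + 7)·(2x) = 7x^2 + 14x ≡ 1 (mod x^2 + 2x + 13).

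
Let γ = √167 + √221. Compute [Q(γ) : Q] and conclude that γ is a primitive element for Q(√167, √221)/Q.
[Q(γ) : Q] = 4 (equivalently, Q(γ) = Q(√167, √221))

Obviously Q(γ) ⊆ Q(√167, √221), and [Q(√167, √221):Q] = 4 (since 167, 221 are distinct squarefree integers > 1 with 36907 not a perfect square). To show equality we compute the minimal polynomial of γ. From γ = √167 + √221: γ^2 = 167 + 2√(36907) + 221 = 388 + 2√(36907), so γ^2 - 388 = 2√(36907); squaring, (γ^2 - 388)^2 = 4·36907, i.e. γ^4 - 776γ^2 + 150544 - 147628 = 0, i.e. γ^4 - 776γ^2 + 2916 = 0. So γ is a root of x^4 - 776x^2 + 2916. This polynomial is irreducible over Q: it has no rational root (each ±√167 ± √221 is irrational), and any factorization into two quadratics over Q would force √(36907) ∈ Q (pairing opposite roots) or √167, √221 ∈ Q (other pairings), all impossible. Hence [Q(γ):Q] = 4 = [Q(√167, √221):Q], so Q(γ) = Q(√167, √221).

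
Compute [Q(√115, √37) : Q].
[Q(√115, √37) : Q] = 4

[Q(√115):Q] = 2 (min poly x^2 - 115, irreducible since 115 is squarefree > 1). For the top step, suppose √37 ∈ Q(√115), say √37 = c + d√115 with c, d ∈ Q. Squaring: 37 = c^2 + 115d^2 + 2cd√115. Since √115 ∉ Q this forces 2cd = 0. If d = 0 then √37 = c ∈ Q, contradicting 37 squarefree > 1. If c = 0 then 37 = 115d^2, so 115·37 = (115d)^2 is a perfect square in Q — but 115·37 = 4255 is not a perfect square (since 115 and 37 are distinct squarefree integers). Contradiction. Hence √37 ∉ Q(√115), so x^2 - 37 stays irreducible over Q(√115) and [Q(√115, √37) : Q(√115)] = 2. By the tower law, [Q(√115, √37) : Q] = 2 · 2 = 4.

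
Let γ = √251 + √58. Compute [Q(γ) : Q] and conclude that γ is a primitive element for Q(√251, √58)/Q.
[Q(γ) : Q] = 4 (equivalently, Q(γ) = Q(√251, √58))

Obviously Q(γ) ⊆ Q(√251, √58), and [Q(√251, √58):Q] = 4 (since 251, 58 are distinct squarefree integers > 1 with 14558 not a perfect square). To show equality we compute the minimal polynomial of γ. From γ = √251 + √58: γ^2 = 251 + 2√(14558) + 58 = 309 + 2√(14558), so γ^2 - 309 = 2√(14558); squaring, (γ^2 - 309)^2 = 4·14558, i.e. γ^4 - 618γ^2 + 95481 - 58232 = 0, i.e. γ^4 - 618γ^2 + 37249 = 0. So γ is a root of x^4 - 618x^2 + 37249. This polynomial is irreducible over Q: it has no rational root (each ±√251 ± √58 is irrational), and any factorization into two quadratics over Q would force √(14558) ∈ Q (pairing opposite roots) or √251, √58 ∈ Q (other pairings), all impossible. Hence [Q(γ):Q] = 4 = [Q(√251, √58):Q], so Q(γ) = Q(√251, √58).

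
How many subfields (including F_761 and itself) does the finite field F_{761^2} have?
F_{761^2} has 2 subfields

The subfields of F_{p^n} are exactly the fields F_{p^d} for d | n (each is the fixed field of the unique index-d subgroup of Gal(F_{p^n}/F_p) ≅ Z/nZ). The divisors of n = 2 are {1, 2}, giving 2 subfields: F_{761^1}, F_{761^2}.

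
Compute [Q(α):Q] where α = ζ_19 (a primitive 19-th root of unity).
[Q(α):Q] = 18

The minimal polynomial of ζ_19 over Q is the 19-th cyclotomic polynomial Φ_19(x), which is irreducible over Q and has degree φ(19) = 18. Hence [Q(α):Q] = φ(19) = 18.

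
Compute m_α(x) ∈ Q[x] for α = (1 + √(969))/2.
m_α(x) = x^2 - x - 242

From 2α - 1 = √(969), squaring gives (2α - 1)^2 = 969, i.e. 4α^2 - 4α + 1 = 969, so α^2 - α + (1 - 969)/4 = 0. Since 969 ≡ 1 (mod 4), (1 - 969)/4 = -242 ∈ Z. The polynomial x^2 - x - 242 has discriminant 1 - 4·(-242) = 969, which is not a perfect square in Q (d = 969 is squarefree and ≠ 1), so x^2 - x - 242 is irreducible over Q. It is the minimal polynomial of α.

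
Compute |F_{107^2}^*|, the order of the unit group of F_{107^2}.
|F_{107^2}^*| = 11448

F_{107^2} has 107^2 = 11449 elements; its multiplicative group consists of all nonzero elements, so |F_{107^2}^*| = 11449 - 1 = 11448. (It is cyclic since any finite subgroup of the multiplicative group of a field is cyclic.)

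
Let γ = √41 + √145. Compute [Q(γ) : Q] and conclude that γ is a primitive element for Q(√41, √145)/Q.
[Q(γ) : Q] = 4 (equivalently, Q(γ) = Q(√41, √145))

Obviously Q(γ) ⊆ Q(√41, √145), and [Q(√41, √145):Q] = 4 (since 41, 145 are distinct squarefree integers > 1 with 5945 not a perfect square). To show equality we compute the minimal polynomial of γ. From γ = √41 + √145: γ^2 = 41 + 2√(5945) + 145 = 186 + 2√(5945), so γ^2 - 186 = 2√(5945); squaring, (γ^2 - 186)^2 = 4·5945, i.e. γ^4 - 372γ^2 + 34596 - 23780 = 0, i.e. γ^4 - 372γ^2 + 10816 = 0. So γ is a root of x^4 - 372x^2 + 10816. This polynomial is irreducible over Q: it has no rational root (each ±√41 ± √145 is irrational), and any factorization into two quadratics over Q would force √(5945) ∈ Q (pairing opposite roots) or √41, √145 ∈ Q (other pairings), all impossible. Hence [Q(γ):Q] = 4 = [Q(√41, √145):Q], so Q(γ) = Q(√41, √145).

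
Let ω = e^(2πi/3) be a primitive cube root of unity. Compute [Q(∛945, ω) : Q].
[Q(∛945, ω) : Q] = 6

[Q(∛945):Q] = 3 (min poly x^3 - 945, irreducible since 945 is not a perfect cube). [Q(ω):Q] = 2 (min poly x^2 + x + 1). Since Q(∛945) ⊂ R and ω ∉ R, we have ω ∉ Q(∛945), so x^2 + x + 1 remains irreducible over Q(∛945) and [Q(∛945, ω) : Q(∛945)] = 2. By the tower law, [Q(∛945, ω) : Q] = 3 · 2 = 6. (In fact Q(∛945, ω) is the splitting field of x^3 - 945 over Q.)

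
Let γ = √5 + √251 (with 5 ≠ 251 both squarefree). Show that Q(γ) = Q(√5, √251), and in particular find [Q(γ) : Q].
[Q(γ) : Q] = 4 (equivalently, Q(γ) = Q(√5, √251))

Obviously Q(γ) ⊆ Q(√5, √251), and [Q(√5, √251):Q] = 4 (since 5, 251 are distinct squarefree integers > 1 with 1255 not a perfect square). To show equality we compute the minimal polynomial of γ. From γ = √5 + √251: γ^2 = 5 + 2√(1255) + 251 = 256 + 2√(1255), so γ^2 - 256 = 2√(1255); squaring, (γ^2 - 256)^2 = 4·1255, i.e. γ^4 - 512γ^2 + 65536 - 5020 = 0, i.e. γ^4 - 512γ^2 + 60516 = 0. So γ is a root of x^4 - 512x^2 + 60516. This polynomial is irreducible over Q: it has no rational root (each ±√5 ± √251 is irrational), and any factorization into two quadratics over Q would force √(1255) ∈ Q (pairing opposite roots) or √5, √251 ∈ Q (other pairings), all impossible. Hence [Q(γ):Q] = 4 = [Q(√5, √251):Q], so Q(γ) = Q(√5, √251).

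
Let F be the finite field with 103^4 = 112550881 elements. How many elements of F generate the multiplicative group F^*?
There are φ(112550880) = 26050560 primitive elements

F_q^* is cyclic of order q - 1 = 112550880. A cyclic group of order m has exactly φ(m) generators. Here m = 112550880 = 2^5 · 3 · 5 · 13 · 17 · 1061, so the number of primitive elements is φ(112550880) = 26050560.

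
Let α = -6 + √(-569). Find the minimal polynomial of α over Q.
m_α(x) = x^2 + 12x + 605

From α + 6 = √(-569), squaring gives (α + 6)^2 = -569, i.e. α^2 + 12α + 36 = -569, so α^2 + 12α + 605 = 0. The discriminant of x^2 + 12x + 605 is (12)^2 - 4·(605) = 144 - 2420 = -2276, and 4·(-569) is not a perfect square in Q since -569 is squarefree and ≠ 1. Hence x^2 + 12x + 605 is irreducible over Q and is the minimal polynomial of α.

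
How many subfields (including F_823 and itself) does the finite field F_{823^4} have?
F_{823^4} has 3 subfields

The subfields of F_{p^n} are exactly the fields F_{p^d} for d | n (each is the fixed field of the unique index-d subgroup of Gal(F_{p^n}/F_p) ≅ Z/nZ). The divisors of n = 4 are {1, 2, 4}, giving 3 subfields: F_{823^1}, F_{823^2}, F_{823^4}.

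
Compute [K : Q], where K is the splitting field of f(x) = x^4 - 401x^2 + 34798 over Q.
[K : Q] = 4

Solving the quadratic in x^2: x^2 = (401 ± √(401^2 - 4·34798))/2 = (401 ± √21609)/2 = (401 ± 147)/2, giving x^2 = 274 or x^2 = 127. So f(x) = (x^2 - 274)(x^2 - 127) and the roots of f are ±√274, ±√127. Hence the splitting field is K = Q(√274, √127). Since 274 and 127 are distinct squarefree integers > 1, their product 34798 is not a perfect square, so √127 ∉ Q(√274). By the tower law [K:Q] = [Q(√274,√127):Q(√274)] · [Q(√274):Q] = 2 · 2 = 4.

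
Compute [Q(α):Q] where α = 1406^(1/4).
[Q(α):Q] = 4

α is a root of x^4 - 1406. By Eisenstein's criterion at the prime p = 2 (which divides the constant term 1406 but p^2 = 4 does not, since 1406 is squarefree), x^4 - 1406 is irreducible over Q. Hence [Q(α):Q] = 4.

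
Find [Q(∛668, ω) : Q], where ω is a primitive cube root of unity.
[Q(∛668, ω) : Q] = 6

[Q(∛668):Q] = 3 (min poly x^3 - 668, irreducible since 668 is not a perfect cube). [Q(ω):Q] = 2 (min poly x^2 + x + 1). Since Q(∛668) ⊂ R and ω ∉ R, we have ω ∉ Q(∛668), so x^2 + x + 1 remains irreducible over Q(∛668) and [Q(∛668, ω) : Q(∛668)] = 2. By the tower law, [Q(∛668, ω) : Q] = 3 · 2 = 6. (In fact Q(∛668, ω) is the splitting field of x^3 - 668 over Q.)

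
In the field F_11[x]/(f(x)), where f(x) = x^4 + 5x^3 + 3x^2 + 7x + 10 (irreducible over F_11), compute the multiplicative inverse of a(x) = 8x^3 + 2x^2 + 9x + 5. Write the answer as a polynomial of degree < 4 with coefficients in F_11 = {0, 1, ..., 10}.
a(x)^(-1) ≡ 8x + 5 (mod f(x))

Since f is irreducible over F_11, F_11[x]/(f) is a field and a(x) ≠ 0 has an inverse. Apply the extended Euclidean algorithm to f(x) and a(x) in F_11[x]: f(x) = (7x + 3)·a(x) + (6). The last nonzero remainder is the constant 6 = gcd(f, a) in F_11. Back-substituting through the division chain expresses 6 = s(x)·a(x) + t(x)·f(x) with s(x) ≡ 4x + 8 (mod f), so (4x + 8)·a(x) ≡ 6 (mod f). Multiplying by 6^(-1) ≡ 2 in F_11 gives a(x)^(-1) ≡ 2·(4x + 8) ≡ 8x + 5 (mod f). Check: (8x^3 + 2x^2 + 9x + 5)·(8x + 5) = 9x^4 + x^3 + 5x^2 + 8x + 3 ≡ 1 (mod x^4 + 5x^3 + 3x^2 + 7x + 10).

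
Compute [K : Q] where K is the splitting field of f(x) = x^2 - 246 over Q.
[K : Q] = 2

f(x) = x^2 - 246 factors as (x - √246)(x + √246). The splitting field is K = Q(√246). Since 246 is squarefree and > 1, it is not a perfect square, so x^2 - 246 is irreducible over Q and [Q(√246) : Q] = 2. Hence [K : Q] = 2.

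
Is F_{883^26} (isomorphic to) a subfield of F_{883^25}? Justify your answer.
No: F_{883^26} is not a subfield of F_{883^25}

F_{p^m} embeds in F_{p^n} iff m | n. Here 26 ∤ 25 (since 25 = 0·26 + 25 with remainder 25 ≠ 0), so F_{883^26} is not a subfield of F_{883^25}. Equivalently: if it were, the tower law would give 26 = [F_{883^26}:F_883] dividing [F_{883^25}:F_883] = 25, contradiction.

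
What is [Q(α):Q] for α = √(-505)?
[Q(α):Q] = 2

[Q(α):Q] equals the degree of the minimal polynomial of α. Here α^2 = -505 and x^2 + 505 is irreducible (d = -505 is squarefree, ≠ 1, hence not a square), so deg(m_α) = 2. Thus [Q(α):Q] = 2.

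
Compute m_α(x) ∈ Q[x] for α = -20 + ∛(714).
m_α(x) = x^3 + 60x^2 + 1200x + 7286

Set β = α + 20 = ∛(714), so β^3 = 714. Then (α + 20)^3 - 714 = 0, i.e. α is a root of g(x) = (x + 20)^3 - 714 = x^3 + 60x^2 + 1200x + 7286. Since g(x) = h(x + 20) where h(x) = x^3 - 714, and h is irreducible over Q (because 714 is not a perfect cube, so h has no rational root, and a monic cubic with no rational root is irreducible), g is also irreducible (irreducibility is preserved under the substitution x → x + 20). Hence m_α(x) = x^3 + 60x^2 + 1200x + 7286.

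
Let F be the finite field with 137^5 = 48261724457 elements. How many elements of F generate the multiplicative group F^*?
There are φ(48261724456) = 20442240000 primitive elements

F_q^* is cyclic of order q - 1 = 48261724456. A cyclic group of order m has exactly φ(m) generators. Here m = 48261724456 = 2^3 · 11 · 17 · 101 · 319411, so the number of primitive elements is φ(48261724456) = 20442240000.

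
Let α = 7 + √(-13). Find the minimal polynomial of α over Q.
m_α(x) = x^2 - 14x + 62

From α - 7 = √(-13), squaring gives (α - 7)^2 = -13, i.e. α^2 - 14α + 49 = -13, so α^2 - 14α + 62 = 0. The discriminant of x^2 - 14x + 62 is (-14)^2 - 4·(62) = 196 - 248 = -52, and 4·(-13) is not a perfect square in Q since -13 is squarefree and ≠ 1. Hence x^2 - 14x + 62 is irreducible over Q and is the minimal polynomial of α.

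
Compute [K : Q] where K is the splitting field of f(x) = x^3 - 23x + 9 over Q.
[K : Q] = 6

By the rational root test, any rational root of the monic integer polynomial f(x) = x^3 - 23x + 9 must be an integer dividing the constant term 9, i.e. one of ±{1, 3, 9}. Evaluating: f(1) = -13, f(-1) = 31, f(3) = -33, f(-3) = 51, f(9) = 531, f(-9) = -513; none is 0, so f has no rational root and is therefore irreducible over Q (a cubic with no linear factor over a field is irreducible). For an irreducible cubic, the Galois group is A_3 or S_3 according as the discriminant disc(f) = -4a^3 - 27b^2 = -4·(-23)^3 - 27·(9)^2 = 46481 is or is not a square in Q. Here disc(f) = 46481 is not a perfect square in Q, so the Galois group of f over Q is not contained in A_3 and must be all of S_3. The splitting field has degree |S_3| = 6 over Q, so [K : Q] = 6.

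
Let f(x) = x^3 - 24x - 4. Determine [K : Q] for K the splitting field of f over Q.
[K : Q] = 6

By the rational root test, any rational root of the monic integer polynomial f(x) = x^3 - 24x - 4 must be an integer dividing the constant term -4, i.e. one of ±{1, 2, 4}. Evaluating: f(1) = -27, f(-1) = 19, f(2) = -44, f(-2) = 36, f(4) = -36, f(-4) = 28; none is 0, so f has no rational root and is therefore irreducible over Q (a cubic with no linear factor over a field is irreducible). For an irreducible cubic, the Galois group is A_3 or S_3 according as the discriminant disc(f) = -4a^3 - 27b^2 = -4·(-24)^3 - 27·(-4)^2 = 54864 is or is not a square in Q. Here disc(f) = 54864 is not a perfect square in Q, so the Galois group of f over Q is not contained in A_3 and must be all of S_3. The splitting field has degree |S_3| = 6 over Q, so [K : Q] = 6.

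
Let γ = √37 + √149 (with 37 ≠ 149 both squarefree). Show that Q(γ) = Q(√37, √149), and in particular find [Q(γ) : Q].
[Q(γ) : Q] = 4 (equivalently, Q(γ) = Q(√37, √149))

Obviously Q(γ) ⊆ Q(√37, √149), and [Q(√37, √149):Q] = 4 (since 37, 149 are distinct squarefree integers > 1 with 5513 not a perfect square). To show equality we compute the minimal polynomial of γ. From γ = √37 + √149: γ^2 = 37 + 2√(5513) + 149 = 186 + 2√(5513), so γ^2 - 186 = 2√(5513); squaring, (γ^2 - 186)^2 = 4·5513, i.e. γ^4 - 372γ^2 + 34596 - 22052 = 0, i.e. γ^4 - 372γ^2 + 12544 = 0. So γ is a root of x^4 - 372x^2 + 12544. This polynomial is irreducible over Q: it has no rational root (each ±√37 ± √149 is irrational), and any factorization into two quadratics over Q would force √(5513) ∈ Q (pairing opposite roots) or √37, √149 ∈ Q (other pairings), all impossible. Hence [Q(γ):Q] = 4 = [Q(√37, √149):Q], so Q(γ) = Q(√37, √149).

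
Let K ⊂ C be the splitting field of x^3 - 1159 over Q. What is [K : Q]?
[K : Q] = 6

The roots of x^3 - 1159 are ∛1159, ω∛1159, ω^2∛1159 where ω = e^(2πi/3) is a primitive cube root of unity, so K = Q(∛1159, ω). Now [Q(∛1159):Q] = 3 (since 1159 is not a perfect cube, x^3 - 1159 is irreducible) and [Q(ω):Q] = 2. Both 2 and 3 divide [K:Q], and [K:Q] ≤ 3·2 = 6, so [K:Q] = 6. (Equivalently: Q(∛1159) ⊂ R but ω ∉ R, so [K : Q(∛1159)] = 2.)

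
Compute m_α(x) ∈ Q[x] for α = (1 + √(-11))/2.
m_α(x) = x^2 - x + 3

From 2α - 1 = √(-11), squaring gives (2α - 1)^2 = -11, i.e. 4α^2 - 4α + 1 = -11, so α^2 - α + (1 + 11)/4 = 0. Since -11 ≡ 1 (mod 4), (1 + 11)/4 = 3 ∈ Z. The polynomial x^2 - x + 3 has discriminant 1 - 4·(3) = -11, which is not a perfect square in Q (d = -11 is squarefree and ≠ 1), so x^2 - x + 3 is irreducible over Q. It is the minimal polynomial of α.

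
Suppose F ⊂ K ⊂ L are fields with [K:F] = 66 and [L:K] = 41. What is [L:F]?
[L:F] = 2706

The tower law says that for any tower of field extensions F ⊂ K ⊂ L with finite degrees, [L:F] = [L:K] · [K:F]. Here this gives [L:F] = 41 · 66 = 2706.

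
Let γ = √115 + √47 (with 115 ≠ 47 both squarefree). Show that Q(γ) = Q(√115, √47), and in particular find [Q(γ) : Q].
[Q(γ) : Q] = 4 (equivalently, Q(γ) = Q(√115, √47))

Obviously Q(γ) ⊆ Q(√115, √47), and [Q(√115, √47):Q] = 4 (since 115, 47 are distinct squarefree integers > 1 with 5405 not a perfect square). To show equality we compute the minimal polynomial of γ. From γ = √115 + √47: γ^2 = 115 + 2√(5405) + 47 = 162 + 2√(5405), so γ^2 - 162 = 2√(5405); squaring, (γ^2 - 162)^2 = 4·5405, i.e. γ^4 - 324γ^2 + 26244 - 21620 = 0, i.e. γ^4 - 324γ^2 + 4624 = 0. So γ is a root of x^4 - 324x^2 + 4624. This polynomial is irreducible over Q: it has no rational root (each ±√115 ± √47 is irrational), and any factorization into two quadratics over Q would force √(5405) ∈ Q (pairing opposite roots) or √115, √47 ∈ Q (other pairings), all impossible. Hence [Q(γ):Q] = 4 = [Q(√115, √47):Q], so Q(γ) = Q(√115, √47).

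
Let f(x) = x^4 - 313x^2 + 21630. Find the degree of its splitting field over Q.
[K : Q] = 4

Solving the quadratic in x^2: x^2 = (313 ± √(313^2 - 4·21630))/2 = (313 ± √11449)/2 = (313 ± 107)/2, giving x^2 = 103 or x^2 = 210. So f(x) = (x^2 - 103)(x^2 - 210) and the roots of f are ±√103, ±√210. Hence the splitting field is K = Q(√103, √210). Since 103 and 210 are distinct squarefree integers > 1, their product 21630 is not a perfect square, so √210 ∉ Q(√103). By the tower law [K:Q] = [Q(√103,√210):Q(√103)] · [Q(√103):Q] = 2 · 2 = 4.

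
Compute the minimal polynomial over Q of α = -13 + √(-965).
m_α(x) = x^2 + 26x + 1134

From α + 13 = √(-965), squaring gives (α + 13)^2 = -965, i.e. α^2 + 26α + 169 = -965, so α^2 + 26α + 1134 = 0. The discriminant of x^2 + 26x + 1134 is (26)^2 - 4·(1134) = 676 - 4536 = -3860, and 4·(-965) is not a perfect square in Q since -965 is squarefree and ≠ 1. Hence x^2 + 26x + 1134 is irreducible over Q and is the minimal polynomial of α.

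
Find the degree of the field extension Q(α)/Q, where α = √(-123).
[Q(α):Q] = 2

[Q(α):Q] equals the degree of the minimal polynomial of α. Here α^2 = -123 and x^2 + 123 is irreducible (d = -123 is squarefree, ≠ 1, hence not a square), so deg(m_α) = 2. Thus [Q(α):Q] = 2.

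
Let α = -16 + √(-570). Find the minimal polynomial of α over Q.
m_α(x) = x^2 + 32x + 826

From α + 16 = √(-570), squaring gives (α + 16)^2 = -570, i.e. α^2 + 32α + 256 = -570, so α^2 + 32α + 826 = 0. The discriminant of x^2 + 32x + 826 is (32)^2 - 4·(826) = 1024 - 3304 = -2280, and 4·(-570) is not a perfect square in Q since -570 is squarefree and ≠ 1. Hence x^2 + 32x + 826 is irreducible over Q and is the minimal polynomial of α.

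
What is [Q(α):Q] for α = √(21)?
[Q(α):Q] = 2

[Q(α):Q] equals the degree of the minimal polynomial of α. Here α^2 = 21 and x^2 - 21 is irreducible (d = 21 is squarefree, ≠ 1, hence not a square), so deg(m_α) = 2. Thus [Q(α):Q] = 2.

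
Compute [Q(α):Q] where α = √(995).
[Q(α):Q] = 2

[Q(α):Q] equals the degree of the minimal polynomial of α. Here α^2 = 995 and x^2 - 995 is irreducible (d = 995 is squarefree, ≠ 1, hence not a square), so deg(m_α) = 2. Thus [Q(α):Q] = 2.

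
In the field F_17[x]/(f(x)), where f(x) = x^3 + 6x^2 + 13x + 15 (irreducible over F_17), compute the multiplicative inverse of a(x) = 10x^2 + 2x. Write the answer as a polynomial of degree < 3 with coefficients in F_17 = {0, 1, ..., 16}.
a(x)^(-1) ≡ 3x^2 + 3x + 3 (mod f(x))

Since f is irreducible over F_17, F_17[x]/(f) is a field and a(x) ≠ 0 has an inverse. Apply the extended Euclidean algorithm to f(x) and a(x) in F_17[x]: f(x) = (12x + 5)·a(x) + (3x + 15);  a(x) = (9x + 1)·(3x + 15) + (2). The last nonzero remainder is the constant 2 = gcd(f, a) in F_17. Back-substituting through the division chain expresses 2 = s(x)·a(x) + t(x)·f(x) with s(x) ≡ 6x^2 + 6x + 6 (mod f), so (6x^2 + 6x + 6)·a(x) ≡ 2 (mod f). Multiplying by 2^(-1) ≡ 9 in F_17 gives a(x)^(-1) ≡ 9·(6x^2 + 6x + 6) ≡ 3x^2 + 3x + 3 (mod f). Check: (10x^2 + 2x)·(3x^2 + 3x + 3) = 13x^4 + 2x^3 + 2x^2 + 6x ≡ 1 (mod x^3 + 6x^2 + 13x + 15).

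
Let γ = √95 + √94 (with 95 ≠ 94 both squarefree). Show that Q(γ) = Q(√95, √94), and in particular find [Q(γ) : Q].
[Q(γ) : Q] = 4 (equivalently, Q(γ) = Q(√95, √94))

Obviously Q(γ) ⊆ Q(√95, √94), and [Q(√95, √94):Q] = 4 (since 95, 94 are distinct squarefree integers > 1 with 8930 not a perfect square). To show equality we compute the minimal polynomial of γ. From γ = √95 + √94: γ^2 = 95 + 2√(8930) + 94 = 189 + 2√(8930), so γ^2 - 189 = 2√(8930); squaring, (γ^2 - 189)^2 = 4·8930, i.e. γ^4 - 378γ^2 + 35721 - 35720 = 0, i.e. γ^4 - 378γ^2 + 1 = 0. So γ is a root of x^4 - 378x^2 + 1. This polynomial is irreducible over Q: it has no rational root (each ±√95 ± √94 is irrational), and any factorization into two quadratics over Q would force √(8930) ∈ Q (pairing opposite roots) or √95, √94 ∈ Q (other pairings), all impossible. Hence [Q(γ):Q] = 4 = [Q(√95, √94):Q], so Q(γ) = Q(√95, √94).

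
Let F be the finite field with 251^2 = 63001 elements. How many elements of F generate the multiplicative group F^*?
There are φ(63000) = 14400 primitive elements

F_q^* is cyclic of order q - 1 = 63000. A cyclic group of order m has exactly φ(m) generators. Here m = 63000 = 2^3 · 3^2 · 5^3 · 7, so the number of primitive elements is φ(63000) = 14400.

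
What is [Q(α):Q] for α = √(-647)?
[Q(α):Q] = 2

[Q(α):Q] equals the degree of the minimal polynomial of α. Here α^2 = -647 and x^2 + 647 is irreducible (d = -647 is squarefree, ≠ 1, hence not a square), so deg(m_α) = 2. Thus [Q(α):Q] = 2.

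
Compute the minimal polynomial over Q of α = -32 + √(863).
m_α(x) = x^2 + 64x + 161

From α + 32 = √(863), squaring gives (α + 32)^2 = 863, i.e. α^2 + 64α + 1024 = 863, so α^2 + 64α + 161 = 0. The discriminant of x^2 + 64x + 161 is (64)^2 - 4·(161) = 4096 - 644 = 3452, and 4·(863) is not a perfect square in Q since 863 is squarefree and ≠ 1. Hence x^2 + 64x + 161 is irreducible over Q and is the minimal polynomial of α.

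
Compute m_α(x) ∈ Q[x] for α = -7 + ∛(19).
m_α(x) = x^3 + 21x^2 + 147x + 324

Set β = α + 7 = ∛(19), so β^3 = 19. Then (α + 7)^3 - 19 = 0, i.e. α is a root of g(x) = (x + 7)^3 - 19 = x^3 + 21x^2 + 147x + 324. Since g(x) = h(x + 7) where h(x) = x^3 - 19, and h is irreducible over Q (because 19 is not a perfect cube, so h has no rational root, and a monic cubic with no rational root is irreducible), g is also irreducible (irreducibility is preserved under the substitution x → x + 7). Hence m_α(x) = x^3 + 21x^2 + 147x + 324.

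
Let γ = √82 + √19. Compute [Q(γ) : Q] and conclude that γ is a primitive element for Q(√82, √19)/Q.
[Q(γ) : Q] = 4 (equivalently, Q(γ) = Q(√82, √19))

Obviously Q(γ) ⊆ Q(√82, √19), and [Q(√82, √19):Q] = 4 (since 82, 19 are distinct squarefree integers > 1 with 1558 not a perfect square). To show equality we compute the minimal polynomial of γ. From γ = √82 + √19: γ^2 = 82 + 2√(1558) + 19 = 101 + 2√(1558), so γ^2 - 101 = 2√(1558); squaring, (γ^2 - 101)^2 = 4·1558, i.e. γ^4 - 202γ^2 + 10201 - 6232 = 0, i.e. γ^4 - 202γ^2 + 3969 = 0. So γ is a root of x^4 - 202x^2 + 3969. This polynomial is irreducible over Q: it has no rational root (each ±√82 ± √19 is irrational), and any factorization into two quadratics over Q would force √(1558) ∈ Q (pairing opposite roots) or √82, √19 ∈ Q (other pairings), all impossible. Hence [Q(γ):Q] = 4 = [Q(√82, √19):Q], so Q(γ) = Q(√82, √19).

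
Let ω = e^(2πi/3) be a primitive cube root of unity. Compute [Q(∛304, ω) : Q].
[Q(∛304, ω) : Q] = 6

[Q(∛304):Q] = 3 (min poly x^3 - 304, irreducible since 304 is not a perfect cube). [Q(ω):Q] = 2 (min poly x^2 + x + 1). Since Q(∛304) ⊂ R and ω ∉ R, we have ω ∉ Q(∛304), so x^2 + x + 1 remains irreducible over Q(∛304) and [Q(∛304, ω) : Q(∛304)] = 2. By the tower law, [Q(∛304, ω) : Q] = 3 · 2 = 6. (In fact Q(∛304, ω) is the splitting field of x^3 - 304 over Q.)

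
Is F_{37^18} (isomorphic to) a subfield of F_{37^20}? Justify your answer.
No: F_{37^18} is not a subfield of F_{37^20}

F_{p^m} embeds in F_{p^n} iff m | n. Here 18 ∤ 20 (since 20 = 1·18 + 2 with remainder 2 ≠ 0), so F_{37^18} is not a subfield of F_{37^20}. Equivalently: if it were, the tower law would give 18 = [F_{37^18}:F_37] dividing [F_{37^20}:F_37] = 20, contradiction.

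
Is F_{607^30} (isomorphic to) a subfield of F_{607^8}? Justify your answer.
No: F_{607^30} is not a subfield of F_{607^8}

F_{p^m} embeds in F_{p^n} iff m | n. Here 30 ∤ 8 (since 8 = 0·30 + 8 with remainder 8 ≠ 0), so F_{607^30} is not a subfield of F_{607^8}. Equivalently: if it were, the tower law would give 30 = [F_{607^30}:F_607] dividing [F_{607^8}:F_607] = 8, contradiction.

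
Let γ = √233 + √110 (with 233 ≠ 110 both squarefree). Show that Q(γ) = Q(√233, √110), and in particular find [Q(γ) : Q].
[Q(γ) : Q] = 4 (equivalently, Q(γ) = Q(√233, √110))

Obviously Q(γ) ⊆ Q(√233, √110), and [Q(√233, √110):Q] = 4 (since 233, 110 are distinct squarefree integers > 1 with 25630 not a perfect square). To show equality we compute the minimal polynomial of γ. From γ = √233 + √110: γ^2 = 233 + 2√(25630) + 110 = 343 + 2√(25630), so γ^2 - 343 = 2√(25630); squaring, (γ^2 - 343)^2 = 4·25630, i.e. γ^4 - 686γ^2 + 117649 - 102520 = 0, i.e. γ^4 - 686γ^2 + 15129 = 0. So γ is a root of x^4 - 686x^2 + 15129. This polynomial is irreducible over Q: it has no rational root (each ±√233 ± √110 is irrational), and any factorization into two quadratics over Q would force √(25630) ∈ Q (pairing opposite roots) or √233, √110 ∈ Q (other pairings), all impossible. Hence [Q(γ):Q] = 4 = [Q(√233, √110):Q], so Q(γ) = Q(√233, √110).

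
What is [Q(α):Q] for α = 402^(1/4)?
[Q(α):Q] = 4

α is a root of x^4 - 402. By Eisenstein's criterion at the prime p = 2 (which divides the constant term 402 but p^2 = 4 does not, since 402 is squarefree), x^4 - 402 is irreducible over Q. Hence [Q(α):Q] = 4.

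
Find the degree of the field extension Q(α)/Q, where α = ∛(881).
[Q(α):Q] = 3

The minimal polynomial of α is x^3 - 881, irreducible over Q since 881 is not a perfect cube (so x^3 - 881 has no rational root). Hence [Q(α):Q] = deg(m_α) = 3.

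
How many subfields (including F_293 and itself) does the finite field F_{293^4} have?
F_{293^4} has 3 subfields

The subfields of F_{p^n} are exactly the fields F_{p^d} for d | n (each is the fixed field of the unique index-d subgroup of Gal(F_{p^n}/F_p) ≅ Z/nZ). The divisors of n = 4 are {1, 2, 4}, giving 3 subfields: F_{293^1}, F_{293^2}, F_{293^4}.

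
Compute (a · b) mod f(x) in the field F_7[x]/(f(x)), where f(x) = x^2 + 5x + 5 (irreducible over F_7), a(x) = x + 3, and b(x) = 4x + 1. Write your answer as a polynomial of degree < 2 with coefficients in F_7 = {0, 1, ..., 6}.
a · b ≡ 4 (mod f(x))

Multiply in F_7[x]: a(x)·b(x) = (x + 3)·(4x + 1) = 4x^2 + 6x + 3. This has degree ≥ 2, so divide by f(x) over F_7: 4x^2 + 6x + 3 = (4)·(x^2 + 5x + 5) + (4). Hence a·b ≡ 4 (mod f). (F_7[x]/(f) is a field with 7^2 = 49 elements since f is irreducible of degree 2.)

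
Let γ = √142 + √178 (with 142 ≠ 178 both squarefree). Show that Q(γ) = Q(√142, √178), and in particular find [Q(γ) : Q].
[Q(γ) : Q] = 4 (equivalently, Q(γ) = Q(√142, √178))

Obviously Q(γ) ⊆ Q(√142, √178), and [Q(√142, √178):Q] = 4 (since 142, 178 are distinct squarefree integers > 1 with 25276 not a perfect square). To show equality we compute the minimal polynomial of γ. From γ = √142 + √178: γ^2 = 142 + 2√(25276) + 178 = 320 + 2√(25276), so γ^2 - 320 = 2√(25276); squaring, (γ^2 - 320)^2 = 4·25276, i.e. γ^4 - 640γ^2 + 102400 - 101104 = 0, i.e. γ^4 - 640γ^2 + 1296 = 0. So γ is a root of x^4 - 640x^2 + 1296. This polynomial is irreducible over Q: it has no rational root (each ±√142 ± √178 is irrational), and any factorization into two quadratics over Q would force √(25276) ∈ Q (pairing opposite roots) or √142, √178 ∈ Q (other pairings), all impossible. Hence [Q(γ):Q] = 4 = [Q(√142, √178):Q], so Q(γ) = Q(√142, √178).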